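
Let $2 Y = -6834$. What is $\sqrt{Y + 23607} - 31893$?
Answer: $-31893 + \sqrt{20190} \approx -31751.0$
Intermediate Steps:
$Y = -3417$ ($Y = \frac{1}{2} \left(-6834\right) = -3417$)
$\sqrt{Y + 23607} - 31893 = \sqrt{-3417 + 23607} - 31893 = \sqrt{20190} - 31893 = -31893 + \sqrt{20190}$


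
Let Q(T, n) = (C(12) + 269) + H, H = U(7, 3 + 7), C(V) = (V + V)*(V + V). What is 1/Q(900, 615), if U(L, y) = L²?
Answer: 1/894 ≈ 0.0011186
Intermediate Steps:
C(V) = 4*V² (C(V) = (2*V)*(2*V) = 4*V²)
H = 49 (H = 7² = 49)
Q(T, n) = 894 (Q(T, n) = (4*12² + 269) + 49 = (4*144 + 269) + 49 = (576 + 269) + 49 = 845 + 49 = 894)
1/Q(900, 615) = 1/894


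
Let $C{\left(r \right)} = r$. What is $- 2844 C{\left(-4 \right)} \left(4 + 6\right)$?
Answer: $113760$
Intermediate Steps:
$- 2844 C{\left(-4 \right)} \left(4 + 6\right) = - 2844 \left(- 4 \left(4 + 6\right)\right) = - 2844 \left(\left(-4\right) 10\right) = \left(-2844\right) \left(-40\right) = 113760$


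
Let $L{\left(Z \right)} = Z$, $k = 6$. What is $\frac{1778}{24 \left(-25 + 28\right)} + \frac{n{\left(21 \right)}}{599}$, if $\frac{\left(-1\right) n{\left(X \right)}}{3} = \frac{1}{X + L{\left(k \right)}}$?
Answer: $\frac{532507}{21564} \approx 24.694$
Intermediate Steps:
$n{\left(X \right)} = - \frac{3}{6 + X}$ ($n{\left(X \right)} = - \frac{3}{X + 6} = - \frac{3}{6 + X}$)
$\frac{1778}{24 \left(-25 + 28\right)} + \frac{n{\left(21 \right)}}{599} = \frac{1778}{24 \left(-25 + 28\right)} + \frac{\left(-3\right) \frac{1}{6 + 21}}{599} = \frac{1778}{24 \cdot 3} + - \frac{3}{27} \cdot \frac{1}{599} = \frac{1778}{72} + \left(-3\right) \frac{1}{27} \cdot \frac{1}{599} = 1778 \cdot \frac{1}{72} - \frac{1}{5391} = \frac{889}{36} - \frac{1}{5391} = \frac{532507}{21564}$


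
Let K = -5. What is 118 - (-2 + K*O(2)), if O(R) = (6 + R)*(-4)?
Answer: -40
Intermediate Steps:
O(R) = -24 - 4*R
118 - (-2 + K*O(2)) = 118 - (-2 - 5*(-24 - 4*2)) = 118 - (-2 - 5*(-24 - 8)) = 118 - (-2 - 5*(-32)) = 118 - (-2 + 160) = 118 - 1*158 = 118 - 158 = -40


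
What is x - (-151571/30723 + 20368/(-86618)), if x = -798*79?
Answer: -1711748955727/27154743 ≈ -63037.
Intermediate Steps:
x = -63042
x - (-151571/30723 + 20368/(-86618)) = -63042 - (-151571/30723 + 20368/(-86618)) = -63042 - (-151571*1/30723 + 20368*(-1/86618)) = -63042 - (-21653/4389 - 10184/43309) = -63042 - 1*(-140352479/27154743) = -63042 + 140352479/27154743 = -1711748955727/27154743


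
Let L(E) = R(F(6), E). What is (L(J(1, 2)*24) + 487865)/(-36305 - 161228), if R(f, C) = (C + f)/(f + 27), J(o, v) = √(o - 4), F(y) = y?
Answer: -5366517/2172863 - 8*I*√3/2172863 ≈ -2.4698 - 6.377e-6*I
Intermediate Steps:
J(o, v) = √(-4 + o)
R(f, C) = (C + f)/(27 + f)
L(E) = 2/11 + E/33 (L(E) = (E + 6)/(27 + 6) = (6 + E)/33 = 2/11 + E/33)
(L(J(1, 2)*24) + 487865)/(-36305 - 161228) = ((2/11 + (√(-4 + 1)*24)/33) + 487865)/(-36305 - 161228) = ((2/11 + (√(-3)*24)/33) + 487865)/(-197533) = ((2/11 + ((I*√3)*24)/33) + 487865)*(-1/197533) = ((2/11 + (24*I*√3)/33) + 487865)*(-1/197533) = ((2/11 + 8*I*√3/11) + 487865)*(-1/197533) = (5366517/11 + 8*I*√3/11)*(-1/197533) = -5366517/2172863 - 8*I*√3/2172863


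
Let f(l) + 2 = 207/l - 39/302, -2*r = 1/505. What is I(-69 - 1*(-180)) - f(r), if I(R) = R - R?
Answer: 63139783/302 ≈ 2.0907e+5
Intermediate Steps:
I(R) = 0
r = -1/1010 (r = -1/2/505 = -1/2*1/505 = -1/1010 ≈ -0.00099010)
f(l) = -643/302 + 207/l (f(l) = -2 + (207/l - 39/302) = -2 + (-39/302 + 207/l) = -643/302 + 207/l)
I(-69 - 1*(-180)) - f(r) = 0 - (-643/302 + 207/(-1/1010)) = 0 - (-643/302 + 207*(-1010)) = 0 - (-643/302 - 209070) = 0 - 1*(-63139783/302) = 0 + 63139783/302 = 63139783/302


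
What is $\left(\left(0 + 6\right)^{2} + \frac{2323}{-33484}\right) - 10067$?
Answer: $- \frac{335880327}{33484} \approx -10031.0$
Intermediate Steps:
$\left(\left(0 + 6\right)^{2} + \frac{2323}{-33484}\right) - 10067 = \left(6^{2} + 2323 \left(- \frac{1}{33484}\right)\right) - 10067 = \left(36 - \frac{2323}{33484}\right) - 10067 = \frac{1203101}{33484} - 10067 = - \frac{335880327}{33484}$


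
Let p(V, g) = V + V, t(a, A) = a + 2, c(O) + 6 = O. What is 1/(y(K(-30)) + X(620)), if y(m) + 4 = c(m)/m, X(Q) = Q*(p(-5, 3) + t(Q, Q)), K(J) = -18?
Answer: 3/1138312 ≈ 2.6355e-6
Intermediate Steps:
c(O) = -6 + O
t(a, A) = 2 + a
p(V, g) = 2*V
X(Q) = Q*(-8 + Q) (X(Q) = Q*(2*(-5) + (2 + Q)) = Q*(-10 + (2 + Q)) = Q*(-8 + Q))
y(m) = -4 + (-6 + m)/m
1/(y(K(-30)) + X(620)) = 1/((-3 - 6/(-18)) + 620*(-8 + 620)) = 1/((-3 - 6*(-1/18)) + 620*612) = 1/((-3 + ⅓) + 379440) = 1/(-8/3 + 379440) = 1/(1138312/3) = 3/1138312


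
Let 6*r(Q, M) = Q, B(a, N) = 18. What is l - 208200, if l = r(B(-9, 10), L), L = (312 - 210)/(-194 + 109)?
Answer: -208197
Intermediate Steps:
L = -6/5 (L = 102/(-85) = 102*(-1/85) = -6/5 ≈ -1.2000)
r(Q, M) = Q/6
l = 3 (l = (⅙)*18 = 3)
l - 208200 = 3 - 208200 = -208197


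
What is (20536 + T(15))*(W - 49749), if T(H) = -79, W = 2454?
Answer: -967513815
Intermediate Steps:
(20536 + T(15))*(W - 49749) = (20536 - 79)*(2454 - 49749) = 20457*(-47295) = -967513815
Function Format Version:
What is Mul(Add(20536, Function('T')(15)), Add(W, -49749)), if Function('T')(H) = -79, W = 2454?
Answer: -967513815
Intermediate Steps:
Mul(Add(20536, Function('T')(15)), Add(W, -49749)) = Mul(Add(20536, -79), Add(2454, -49749)) = Mul(20457, -47295) = -967513815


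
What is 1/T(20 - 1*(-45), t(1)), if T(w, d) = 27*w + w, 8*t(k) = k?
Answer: 1/1820 ≈ 0.00054945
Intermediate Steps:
t(k) = k/8
T(w, d) = 28*w
1/T(20 - 1*(-45), t(1)) = 1/(28*(20 - 1*(-45))) = 1/(28*(20 + 45)) = 1/(28*65) = 1/1820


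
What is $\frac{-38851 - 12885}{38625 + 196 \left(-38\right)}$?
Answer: $- \frac{51736}{31177} \approx -1.6594$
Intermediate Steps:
$\frac{-38851 - 12885}{38625 + 196 \left(-38\right)} = - \frac{51736}{38625 - 7448} = - \frac{51736}{31177}$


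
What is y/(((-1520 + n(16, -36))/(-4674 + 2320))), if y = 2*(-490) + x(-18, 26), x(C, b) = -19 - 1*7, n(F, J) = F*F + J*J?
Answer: 592031/8 ≈ 74004.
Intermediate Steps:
n(F, J) = F**2 + J**2
x(C, b) = -26 (x(C, b) = -19 - 7 = -26)
y = -1006 (y = 2*(-490) - 26 = -980 - 26 = -1006)
y/(((-1520 + n(16, -36))/(-4674 + 2320))) = -1006*(-4674 + 2320)/(-1520 + (16**2 + (-36)**2)) = -1006*(-2354/(-1520 + (256 + 1296))) = -1006*(-2354/(-1520 + 1552)) = -1006/(32*(-1/2354)) = -1006/(-16/1177) = -1006*(-1177/16) = 592031/8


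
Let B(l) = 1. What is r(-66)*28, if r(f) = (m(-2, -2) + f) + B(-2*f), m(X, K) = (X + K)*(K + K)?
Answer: -1372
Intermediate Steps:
m(X, K) = 2*K*(K + X) (m(X, K) = (K + X)*(2*K) = 2*K*(K + X))
r(f) = 17 + f (r(f) = (2*(-2)*(-2 - 2) + f) + 1 = (2*(-2)*(-4) + f) + 1 = (16 + f) + 1 = 17 + f)
r(-66)*28 = (17 - 66)*28 = -49*28 = -1372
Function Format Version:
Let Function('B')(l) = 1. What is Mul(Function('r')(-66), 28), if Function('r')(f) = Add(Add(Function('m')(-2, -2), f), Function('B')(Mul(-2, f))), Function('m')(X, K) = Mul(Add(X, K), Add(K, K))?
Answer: -1372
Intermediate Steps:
Function('m')(X, K) = Mul(2, K, Add(K, X)) (Function('m')(X, K) = Mul(Add(K, X), Mul(2, K)) = Mul(2, K, Add(K, X)))
Function('r')(f) = Add(17, f) (Function('r')(f) = Add(Add(Mul(2, -2, Add(-2, -2)), f), 1) = Add(Add(Mul(2, -2, -4), f), 1) = Add(Add(16, f), 1) = Add(17, f))
Mul(Function('r')(-66), 28) = Mul(Add(17, -66), 28) = Mul(-49, 28) = -1372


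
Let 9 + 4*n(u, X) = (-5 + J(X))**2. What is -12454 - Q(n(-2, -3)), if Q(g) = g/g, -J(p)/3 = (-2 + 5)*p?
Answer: -12455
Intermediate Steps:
J(p) = -9*p (J(p) = -3*(-2 + 5)*p = -9*p)
n(u, X) = -9/4 + (-5 - 9*X)**2/4
Q(g) = 1
-12454 - Q(n(-2, -3)) = -12454 - 1*1 = -12454 - 1 = -12455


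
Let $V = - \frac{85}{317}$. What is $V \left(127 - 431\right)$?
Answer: $\frac{25840}{317} \approx 81.514$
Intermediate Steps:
$V = - \frac{85}{317}$ ($V = \left(-85\right) \frac{1}{317} = - \frac{85}{317} \approx -0.26814$)
$V \left(127 - 431\right) = - \frac{85 \left(127 - 431\right)}{317} = \left(- \frac{85}{317}\right) \left(-304\right) = \frac{25840}{317}$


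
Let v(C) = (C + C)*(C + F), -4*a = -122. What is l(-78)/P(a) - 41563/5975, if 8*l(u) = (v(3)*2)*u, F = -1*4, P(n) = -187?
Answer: -8471356/1117325 ≈ -7.5818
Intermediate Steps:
a = 61/2 (a = -¼*(-122) = 61/2 ≈ 30.500)
F = -4
v(C) = 2*C*(-4 + C) (v(C) = (C + C)*(C - 4) = (2*C)*(-4 + C) = 2*C*(-4 + C))
l(u) = -3*u/2 (l(u) = (((2*3*(-4 + 3))*2)*u)/8 = (((2*3*(-1))*2)*u)/8 = ((-6*2)*u)/8 = (-12*u)/8 = -3*u/2)
l(-78)/P(a) - 41563/5975 = -3/2*(-78)/(-187) - 41563/5975 = 117*(-1/187) - 41563*1/5975 = -117/187 - 41563/5975 = -8471356/1117325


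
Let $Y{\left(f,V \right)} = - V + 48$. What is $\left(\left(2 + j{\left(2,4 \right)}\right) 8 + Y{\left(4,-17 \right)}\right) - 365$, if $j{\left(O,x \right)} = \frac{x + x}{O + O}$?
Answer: $-268$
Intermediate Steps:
$j{\left(O,x \right)} = \frac{x}{O}$ ($j{\left(O,x \right)} = \frac{2 x}{2 O} = 2 x \frac{1}{2 O} = \frac{x}{O}$)
$Y{\left(f,V \right)} = 48 - V$
$\left(\left(2 + j{\left(2,4 \right)}\right) 8 + Y{\left(4,-17 \right)}\right) - 365 = \left(\left(2 + \frac{4}{2}\right) 8 + \left(48 - -17\right)\right) - 365 = \left(\left(2 + 4 \cdot \frac{1}{2}\right) 8 + \left(48 + 17\right)\right) - 365 = \left(\left(2 + 2\right) 8 + 65\right) - 365 = \left(4 \cdot 8 + 65\right) - 365 = \left(32 + 65\right) - 365 = 97 - 365 = -268$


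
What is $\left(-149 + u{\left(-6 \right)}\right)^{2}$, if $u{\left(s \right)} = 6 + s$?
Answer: $22201$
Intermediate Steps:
$\left(-149 + u{\left(-6 \right)}\right)^{2} = \left(-149 + \left(6 - 6\right)\right)^{2} = \left(-149 + 0\right)^{2} = \left(-149\right)^{2} = 22201$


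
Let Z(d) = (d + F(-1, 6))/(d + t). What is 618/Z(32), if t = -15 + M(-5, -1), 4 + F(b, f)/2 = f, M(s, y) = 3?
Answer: 1030/3 ≈ 343.33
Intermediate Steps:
F(b, f) = -8 + 2*f
t = -12 (t = -15 + 3 = -12)
Z(d) = (4 + d)/(-12 + d) (Z(d) = (d + (-8 + 2*6))/(d - 12) = (d + (-8 + 12))/(-12 + d) = (d + 4)/(-12 + d) = (4 + d)/(-12 + d))
618/Z(32) = 618/(((4 + 32)/(-12 + 32))) = 618/((36/20)) = 618/(((1/20)*36)) = 618/(9/5) = 618*(5/9) = 1030/3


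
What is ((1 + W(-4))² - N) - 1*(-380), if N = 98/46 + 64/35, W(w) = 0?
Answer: 303518/805 ≈ 377.04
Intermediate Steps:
N = 3187/805 (N = 98*(1/46) + 64*(1/35) = 49/23 + 64/35 = 3187/805 ≈ 3.9590)
((1 + W(-4))² - N) - 1*(-380) = ((1 + 0)² - 1*3187/805) - 1*(-380) = (1² - 3187/805) + 380 = (1 - 3187/805) + 380 = -2382/805 + 380 = 303518/805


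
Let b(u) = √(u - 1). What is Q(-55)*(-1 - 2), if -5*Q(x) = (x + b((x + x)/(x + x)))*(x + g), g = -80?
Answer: 4455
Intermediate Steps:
b(u) = √(-1 + u)
Q(x) = -x*(-80 + x)/5 (Q(x) = -(x + √(-1 + (x + x)/(x + x)))*(x - 80)/5 = -(x + √(-1 + (2*x)/((2*x))))*(-80 + x)/5 = -(x + √(-1 + (2*x)*(1/(2*x))))*(-80 + x)/5 = -(x + √(-1 + 1))*(-80 + x)/5 = -(x + √0)*(-80 + x)/5 = -(x + 0)*(-80 + x)/5 = -x*(-80 + x)/5)
Q(-55)*(-1 - 2) = ((⅕)*(-55)*(80 - 1*(-55)))*(-1 - 2) = ((⅕)*(-55)*(80 + 55))*(-3) = ((⅕)*(-55)*135)*(-3) = -1485*(-3) = 4455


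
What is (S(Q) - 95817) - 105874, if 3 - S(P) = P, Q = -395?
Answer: -201293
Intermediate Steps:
S(P) = 3 - P
(S(Q) - 95817) - 105874 = ((3 - 1*(-395)) - 95817) - 105874 = ((3 + 395) - 95817) - 105874 = (398 - 95817) - 105874 = -95419 - 105874 = -201293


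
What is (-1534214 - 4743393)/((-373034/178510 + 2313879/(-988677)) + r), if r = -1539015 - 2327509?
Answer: 184654482473611815/113733116174280298 ≈ 1.6236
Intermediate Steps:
r = -3866524
(-1534214 - 4743393)/((-373034/178510 + 2313879/(-988677)) + r) = (-1534214 - 4743393)/((-373034/178510 + 2313879/(-988677)) - 3866524) = -6277607/((-373034*1/178510 + 2313879*(-1/988677)) - 3866524) = -6277607/((-186517/89255 - 771293/329559) - 3866524) = -6277607/(-130310112718/29414788545 - 3866524) = -6277607/(-113733116174280298/29414788545) = -6277607*(-29414788545/113733116174280298) = 184654482473611815/113733116174280298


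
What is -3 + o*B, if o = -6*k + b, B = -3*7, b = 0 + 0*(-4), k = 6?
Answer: 753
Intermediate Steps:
b = 0 (b = 0 + 0 = 0)
B = -21
o = -36 (o = -6*6 + 0 = -36 + 0 = -36)
-3 + o*B = -3 - 36*(-21) = -3 + 756 = 753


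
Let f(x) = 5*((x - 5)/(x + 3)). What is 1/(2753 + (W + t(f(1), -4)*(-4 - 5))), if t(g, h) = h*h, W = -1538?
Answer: 1/1071 ≈ 0.00093371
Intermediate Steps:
f(x) = 5*(-5 + x)/(3 + x) (f(x) = 5*((-5 + x)/(3 + x)) = 5*(-5 + x)/(3 + x))
t(g, h) = h**2
1/(2753 + (W + t(f(1), -4)*(-4 - 5))) = 1/(2753 + (-1538 + (-4)**2*(-4 - 5))) = 1/(2753 + (-1538 + 16*(-9))) = 1/(2753 + (-1538 - 144)) = 1/(2753 - 1682) = 1/1071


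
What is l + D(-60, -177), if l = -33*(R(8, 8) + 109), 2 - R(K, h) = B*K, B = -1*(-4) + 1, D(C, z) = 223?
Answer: -2120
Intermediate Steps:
B = 5 (B = 4 + 1 = 5)
R(K, h) = 2 - 5*K
l = -2343 (l = -33*((2 - 5*8) + 109) = -33*((2 - 40) + 109) = -33*(-38 + 109) = -33*71 = -2343)
l + D(-60, -177) = -2343 + 223 = -2120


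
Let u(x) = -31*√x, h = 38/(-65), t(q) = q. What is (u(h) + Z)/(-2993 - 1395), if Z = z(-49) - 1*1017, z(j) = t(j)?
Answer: 533/2194 + 31*I*√2470/285220 ≈ 0.24294 + 0.0054017*I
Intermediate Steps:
h = -38/65 (h = 38*(-1/65) = -38/65 ≈ -0.58462)
z(j) = j
Z = -1066 (Z = -49 - 1*1017 = -49 - 1017 = -1066)
(u(h) + Z)/(-2993 - 1395) = (-31*I*√2470/65 - 1066)/(-2993 - 1395) = (-31*I*√2470/65 - 1066)/(-4388) = (-31*I*√2470/65 - 1066)*(-1/4388) = (-1066 - 31*I*√2470/65)*(-1/4388) = 533/2194 + 31*I*√2470/285220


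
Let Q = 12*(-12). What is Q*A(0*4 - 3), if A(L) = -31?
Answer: 4464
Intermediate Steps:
Q = -144
Q*A(0*4 - 3) = -144*(-31) = 4464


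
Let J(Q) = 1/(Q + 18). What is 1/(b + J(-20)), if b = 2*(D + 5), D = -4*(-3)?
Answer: 2/67 ≈ 0.029851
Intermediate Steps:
J(Q) = 1/(18 + Q)
D = 12
b = 34 (b = 2*(12 + 5) = 2*17 = 34)
1/(b + J(-20)) = 1/(34 + 1/(18 - 20)) = 1/(34 + 1/(-2)) = 1/(34 - 1/2) = 1/(67/2) = 2/67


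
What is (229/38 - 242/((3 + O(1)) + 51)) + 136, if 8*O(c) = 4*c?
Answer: 569881/4142 ≈ 137.59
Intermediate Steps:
O(c) = c/2 (O(c) = (4*c)/8 = c/2)
(229/38 - 242/((3 + O(1)) + 51)) + 136 = (229/38 - 242/((3 + (½)*1) + 51)) + 136 = (229*(1/38) - 242/((3 + ½) + 51)) + 136 = (229/38 - 242/(7/2 + 51)) + 136 = (229/38 - 242/109/2) + 136 = (229/38 - 242*2/109) + 136 = (229/38 - 484/109) + 136 = 6569/4142 + 136 = 569881/4142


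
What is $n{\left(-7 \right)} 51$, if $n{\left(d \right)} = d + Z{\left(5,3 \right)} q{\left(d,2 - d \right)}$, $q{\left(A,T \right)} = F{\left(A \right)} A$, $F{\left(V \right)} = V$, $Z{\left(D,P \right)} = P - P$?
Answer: $-357$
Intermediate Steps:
$Z{\left(D,P \right)} = 0$
$q{\left(A,T \right)} = A^{2}$ ($q{\left(A,T \right)} = A A = A^{2}$)
$n{\left(d \right)} = d$ ($n{\left(d \right)} = d + 0 d^{2} = d + 0 = d$)
$n{\left(-7 \right)} 51 = \left(-7\right) 51 = -357$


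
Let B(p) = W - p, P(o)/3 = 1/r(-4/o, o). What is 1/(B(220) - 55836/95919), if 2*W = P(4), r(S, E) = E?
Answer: -255784/56325457 ≈ -0.0045412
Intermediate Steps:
P(o) = 3/o
W = 3/8 (W = (3/4)/2 = (3*(¼))/2 = (½)*(¾) = 3/8 ≈ 0.37500)
B(p) = 3/8 - p
1/(B(220) - 55836/95919) = 1/((3/8 - 1*220) - 55836/95919) = 1/((3/8 - 220) - 55836*1/95919) = 1/(-1757/8 - 18612/31973) = 1/(-56325457/255784) = -255784/56325457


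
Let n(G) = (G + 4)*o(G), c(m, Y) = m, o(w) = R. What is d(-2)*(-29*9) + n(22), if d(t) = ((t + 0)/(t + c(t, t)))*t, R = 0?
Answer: 261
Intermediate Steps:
o(w) = 0
n(G) = 0 (n(G) = (G + 4)*0 = (4 + G)*0 = 0)
d(t) = t/2 (d(t) = ((t + 0)/(t + t))*t = (t/((2*t)))*t = (t*(1/(2*t)))*t = t/2)
d(-2)*(-29*9) + n(22) = ((1/2)*(-2))*(-29*9) + 0 = -1*(-261) + 0 = 261 + 0 = 261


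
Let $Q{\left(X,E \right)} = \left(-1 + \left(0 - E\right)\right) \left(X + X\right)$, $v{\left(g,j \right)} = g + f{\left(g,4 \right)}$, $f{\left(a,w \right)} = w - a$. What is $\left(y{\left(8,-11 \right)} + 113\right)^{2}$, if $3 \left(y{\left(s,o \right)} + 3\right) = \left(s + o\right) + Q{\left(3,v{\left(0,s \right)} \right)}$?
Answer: $9801$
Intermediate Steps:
$v{\left(g,j \right)} = 4$ ($v{\left(g,j \right)} = g - \left(-4 + g\right) = 4$)
$Q{\left(X,E \right)} = 2 X \left(-1 - E\right)$ ($Q{\left(X,E \right)} = \left(-1 - E\right) 2 X = 2 X \left(-1 - E\right)$)
$y{\left(s,o \right)} = -13 + \frac{o}{3} + \frac{s}{3}$ ($y{\left(s,o \right)} = -3 + \frac{\left(s + o\right) - 6 \left(1 + 4\right)}{3} = -3 + \frac{\left(o + s\right) - 6 \cdot 5}{3} = -3 + \frac{\left(o + s\right) - 30}{3} = -3 + \frac{-30 + o + s}{3} = -3 + \left(-10 + \frac{o}{3} + \frac{s}{3}\right) = -13 + \frac{o}{3} + \frac{s}{3}$)
$\left(y{\left(8,-11 \right)} + 113\right)^{2} = \left(\left(-13 + \frac{1}{3} \left(-11\right) + \frac{1}{3} \cdot 8\right) + 113\right)^{2} = \left(\left(-13 - \frac{11}{3} + \frac{8}{3}\right) + 113\right)^{2} = \left(-14 + 113\right)^{2} = 99^{2} = 9801$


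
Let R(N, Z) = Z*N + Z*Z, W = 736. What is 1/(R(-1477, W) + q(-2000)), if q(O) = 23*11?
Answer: -1/545123 ≈ -1.8344e-6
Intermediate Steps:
R(N, Z) = Z**2 + N*Z (R(N, Z) = N*Z + Z**2 = Z**2 + N*Z)
q(O) = 253
1/(R(-1477, W) + q(-2000)) = 1/(736*(-1477 + 736) + 253) = 1/(736*(-741) + 253) = 1/(-545376 + 253) = 1/(-545123) = -1/545123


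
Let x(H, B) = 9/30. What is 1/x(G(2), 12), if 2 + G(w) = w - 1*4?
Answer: 10/3 ≈ 3.3333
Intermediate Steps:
G(w) = -6 + w (G(w) = -2 + (w - 1*4) = -2 + (w - 4) = -2 + (-4 + w) = -6 + w)
x(H, B) = 3/10 (x(H, B) = 9*(1/30) = 3/10)
1/x(G(2), 12) = 1/(3/10) = 10/3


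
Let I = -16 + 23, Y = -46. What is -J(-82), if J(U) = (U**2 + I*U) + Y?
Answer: -6104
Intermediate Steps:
I = 7
J(U) = -46 + U**2 + 7*U (J(U) = (U**2 + 7*U) - 46 = -46 + U**2 + 7*U)
-J(-82) = -(-46 + (-82)**2 + 7*(-82)) = -(-46 + 6724 - 574) = -1*6104 = -6104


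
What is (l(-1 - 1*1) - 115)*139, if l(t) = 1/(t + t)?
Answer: -64079/4 ≈ -16020.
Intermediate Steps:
l(t) = 1/(2*t)
(l(-1 - 1*1) - 115)*139 = (1/(2*(-1 - 1*1)) - 115)*139 = (1/(2*(-1 - 1)) - 115)*139 = ((½)/(-2) - 115)*139 = ((½)*(-½) - 115)*139 = (-¼ - 115)*139 = -461/4*139 = -64079/4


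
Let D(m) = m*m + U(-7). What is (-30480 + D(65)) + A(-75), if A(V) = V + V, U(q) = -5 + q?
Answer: -26417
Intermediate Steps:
D(m) = -12 + m**2 (D(m) = m*m + (-5 - 7) = m**2 - 12 = -12 + m**2)
A(V) = 2*V
(-30480 + D(65)) + A(-75) = (-30480 + (-12 + 65**2)) + 2*(-75) = (-30480 + (-12 + 4225)) - 150 = (-30480 + 4213) - 150 = -26267 - 150 = -26417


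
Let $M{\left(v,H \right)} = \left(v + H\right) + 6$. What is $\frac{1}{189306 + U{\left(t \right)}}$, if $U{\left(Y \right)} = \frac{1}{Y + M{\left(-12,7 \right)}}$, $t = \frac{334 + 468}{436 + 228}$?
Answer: $\frac{733}{138761630} \approx 5.2824 \cdot 10^{-6}$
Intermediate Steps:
$M{\left(v,H \right)} = 6 + H + v$ ($M{\left(v,H \right)} = \left(H + v\right) + 6 = 6 + H + v$)
$t = \frac{401}{332}$ ($t = \frac{802}{664} = 802 \cdot \frac{1}{664} = \frac{401}{332} \approx 1.2078$)
$U{\left(Y \right)} = \frac{1}{1 + Y}$ ($U{\left(Y \right)} = \frac{1}{Y + \left(6 + 7 - 12\right)} = \frac{1}{Y + 1} = \frac{1}{1 + Y}$)
$\frac{1}{189306 + U{\left(t \right)}} = \frac{1}{189306 + \frac{1}{1 + \frac{401}{332}}} = \frac{1}{189306 + \frac{1}{\frac{733}{332}}} = \frac{1}{189306 + \frac{332}{733}} = \frac{1}{\frac{138761630}{733}} = \frac{733}{138761630}$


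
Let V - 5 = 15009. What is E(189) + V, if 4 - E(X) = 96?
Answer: 14922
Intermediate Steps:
V = 15014 (V = 5 + 15009 = 15014)
E(X) = -92 (E(X) = 4 - 1*96 = 4 - 96 = -92)
E(189) + V = -92 + 15014 = 14922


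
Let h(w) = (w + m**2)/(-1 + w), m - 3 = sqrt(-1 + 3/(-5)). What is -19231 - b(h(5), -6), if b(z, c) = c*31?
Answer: -19045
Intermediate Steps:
m = 3 + 2*I*sqrt(10)/5 (m = 3 + sqrt(-1 + 3/(-5)) = 3 + sqrt(-1 + 3*(-1/5)) = 3 + sqrt(-1 - 3/5) = 3 + sqrt(-8/5) = 3 + 2*I*sqrt(10)/5 ≈ 3.0 + 1.2649*I)
h(w) = (w + (3 + 2*I*sqrt(10)/5)**2)/(-1 + w)
b(z, c) = 31*c
-19231 - b(h(5), -6) = -19231 - 31*(-6) = -19231 - 1*(-186) = -19231 + 186 = -19045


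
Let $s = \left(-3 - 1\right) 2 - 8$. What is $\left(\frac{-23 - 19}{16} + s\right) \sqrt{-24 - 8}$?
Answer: $- \frac{149 i \sqrt{2}}{2} \approx - 105.36 i$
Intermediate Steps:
$s = -16$ ($s = \left(-4\right) 2 - 8 = -8 - 8 = -16$)
$\left(\frac{-23 - 19}{16} + s\right) \sqrt{-24 - 8} = \left(\frac{-23 - 19}{16} - 16\right) \sqrt{-24 - 8} = \left(\left(-42\right) \frac{1}{16} - 16\right) \sqrt{-32} = \left(- \frac{21}{8} - 16\right) 4 i \sqrt{2} = - \frac{149 \cdot 4 i \sqrt{2}}{8} = - \frac{149 i \sqrt{2}}{2}$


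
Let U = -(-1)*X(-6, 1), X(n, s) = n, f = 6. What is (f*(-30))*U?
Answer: 1080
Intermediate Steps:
U = -6 (U = -(-1)*(-6) = -1*6 = -6)
(f*(-30))*U = (6*(-30))*(-6) = -180*(-6) = 1080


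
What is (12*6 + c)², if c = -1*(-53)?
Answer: 15625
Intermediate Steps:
c = 53
(12*6 + c)² = (12*6 + 53)² = (72 + 53)² = 125² = 15625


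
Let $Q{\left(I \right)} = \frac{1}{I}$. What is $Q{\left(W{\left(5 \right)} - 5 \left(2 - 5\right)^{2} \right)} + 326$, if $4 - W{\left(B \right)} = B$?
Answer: $\frac{14995}{46} \approx 325.98$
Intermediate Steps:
$W{\left(B \right)} = 4 - B$
$Q{\left(W{\left(5 \right)} - 5 \left(2 - 5\right)^{2} \right)} + 326 = \frac{1}{\left(4 - 5\right) - 5 \left(2 - 5\right)^{2}} + 326 = \frac{1}{\left(4 - 5\right) - 5 \left(-3\right)^{2}} + 326 = \frac{1}{-1 - 45} + 326 = \frac{1}{-46} + 326 = - \frac{1}{46} + 326 = \frac{14995}{46}$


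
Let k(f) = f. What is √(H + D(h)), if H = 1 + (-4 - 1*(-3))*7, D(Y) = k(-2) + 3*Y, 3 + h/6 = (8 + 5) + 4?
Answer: 2*√61 ≈ 15.620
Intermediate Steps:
h = 84 (h = -18 + 6*((8 + 5) + 4) = -18 + 6*(13 + 4) = -18 + 6*17 = -18 + 102 = 84)
D(Y) = -2 + 3*Y
H = -6 (H = 1 + (-4 + 3)*7 = 1 - 1*7 = 1 - 7 = -6)
√(H + D(h)) = √(-6 + (-2 + 3*84)) = √(-6 + (-2 + 252)) = √(-6 + 250) = √244 = 2*√61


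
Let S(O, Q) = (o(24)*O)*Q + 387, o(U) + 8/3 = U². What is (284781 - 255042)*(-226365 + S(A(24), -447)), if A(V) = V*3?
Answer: -555469145982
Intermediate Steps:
o(U) = -8/3 + U²
A(V) = 3*V
S(O, Q) = 387 + 1720*O*Q/3 (S(O, Q) = ((-8/3 + 24²)*O)*Q + 387 = ((-8/3 + 576)*O)*Q + 387 = (1720*O/3)*Q + 387 = 1720*O*Q/3 + 387 = 387 + 1720*O*Q/3)
(284781 - 255042)*(-226365 + S(A(24), -447)) = (284781 - 255042)*(-226365 + (387 + (1720/3)*(3*24)*(-447))) = 29739*(-226365 + (387 + (1720/3)*72*(-447))) = 29739*(-226365 + (387 - 18452160)) = 29739*(-226365 - 18451773) = 29739*(-18678138) = -555469145982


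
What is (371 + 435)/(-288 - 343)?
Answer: -806/631 ≈ -1.2773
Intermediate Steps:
(371 + 435)/(-288 - 343) = 806/(-631) = 806*(-1/631) = -806/631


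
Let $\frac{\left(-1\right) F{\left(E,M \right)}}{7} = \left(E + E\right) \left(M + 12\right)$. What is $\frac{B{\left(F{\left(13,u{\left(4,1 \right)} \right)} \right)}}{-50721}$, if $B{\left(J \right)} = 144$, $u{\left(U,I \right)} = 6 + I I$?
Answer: $- \frac{48}{16907} \approx -0.0028391$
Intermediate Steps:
$u{\left(U,I \right)} = 6 + I^{2}$
$F{\left(E,M \right)} = - 14 E \left(12 + M\right)$ ($F{\left(E,M \right)} = - 7 \left(E + E\right) \left(M + 12\right) = - 7 \cdot 2 E \left(12 + M\right) = - 14 E \left(12 + M\right)$)
$\frac{B{\left(F{\left(13,u{\left(4,1 \right)} \right)} \right)}}{-50721} = \frac{144}{-50721} = 144 \left(- \frac{1}{50721}\right) = - \frac{48}{16907}$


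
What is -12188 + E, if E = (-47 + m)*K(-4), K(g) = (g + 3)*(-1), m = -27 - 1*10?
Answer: -12272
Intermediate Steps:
m = -37 (m = -27 - 10 = -37)
K(g) = -3 - g (K(g) = (3 + g)*(-1) = -3 - g)
E = -84 (E = (-47 - 37)*(-3 - 1*(-4)) = -84*(-3 + 4) = -84*1 = -84)
-12188 + E = -12188 - 84 = -12272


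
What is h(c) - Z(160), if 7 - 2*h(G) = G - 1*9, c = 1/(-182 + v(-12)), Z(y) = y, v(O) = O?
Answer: -58975/388 ≈ -152.00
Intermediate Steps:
c = -1/194 (c = 1/(-182 - 12) = 1/(-194) = -1/194 ≈ -0.0051546)
h(G) = 8 - G/2 (h(G) = 7/2 - (G - 1*9)/2 = 7/2 - (G - 9)/2 = 7/2 - (-9 + G)/2 = 7/2 + (9/2 - G/2) = 8 - G/2)
h(c) - Z(160) = (8 - 1/2*(-1/194)) - 1*160 = (8 + 1/388) - 160 = 3105/388 - 160 = -58975/388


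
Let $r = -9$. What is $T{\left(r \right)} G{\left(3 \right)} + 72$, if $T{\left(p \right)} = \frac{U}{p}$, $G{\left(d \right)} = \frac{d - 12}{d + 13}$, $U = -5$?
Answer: $\frac{1147}{16} \approx 71.688$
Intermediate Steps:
$G{\left(d \right)} = \frac{-12 + d}{13 + d}$
$T{\left(p \right)} = - \frac{5}{p}$
$T{\left(r \right)} G{\left(3 \right)} + 72 = - \frac{5}{-9} \frac{-12 + 3}{13 + 3} + 72 = \left(-5\right) \left(- \frac{1}{9}\right) \frac{1}{16} \left(-9\right) + 72 = \frac{5 \cdot \frac{1}{16} \left(-9\right)}{9} + 72 = \frac{5}{9} \left(- \frac{9}{16}\right) + 72 = - \frac{5}{16} + 72 = \frac{1147}{16}$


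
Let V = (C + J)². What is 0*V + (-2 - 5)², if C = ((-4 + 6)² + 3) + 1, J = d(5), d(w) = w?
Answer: 49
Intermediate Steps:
J = 5
C = 8 (C = (2² + 3) + 1 = (4 + 3) + 1 = 7 + 1 = 8)
V = 169 (V = (8 + 5)² = 13² = 169)
0*V + (-2 - 5)² = 0*169 + (-2 - 5)² = 0 + (-7)² = 0 + 49 = 49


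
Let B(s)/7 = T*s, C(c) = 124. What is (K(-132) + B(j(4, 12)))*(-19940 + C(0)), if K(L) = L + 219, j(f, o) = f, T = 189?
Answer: -106590264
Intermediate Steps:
B(s) = 1323*s (B(s) = 7*(189*s) = 1323*s)
K(L) = 219 + L
(K(-132) + B(j(4, 12)))*(-19940 + C(0)) = ((219 - 132) + 1323*4)*(-19940 + 124) = (87 + 5292)*(-19816) = 5379*(-19816) = -106590264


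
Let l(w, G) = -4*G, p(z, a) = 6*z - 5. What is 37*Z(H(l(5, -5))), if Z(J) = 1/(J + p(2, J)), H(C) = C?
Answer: 37/27 ≈ 1.3704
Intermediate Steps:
p(z, a) = -5 + 6*z
Z(J) = 1/(7 + J) (Z(J) = 1/(J + (-5 + 6*2)) = 1/(J + (-5 + 12)) = 1/(J + 7) = 1/(7 + J))
37*Z(H(l(5, -5))) = 37/(7 - 4*(-5)) = 37/(7 + 20) = 37/27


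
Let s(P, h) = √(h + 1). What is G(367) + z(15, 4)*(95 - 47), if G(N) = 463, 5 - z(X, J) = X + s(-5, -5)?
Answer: -17 - 96*I ≈ -17.0 - 96.0*I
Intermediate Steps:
s(P, h) = √(1 + h)
z(X, J) = 5 - X - 2*I (z(X, J) = 5 - (X + √(1 - 5)) = 5 - (X + √(-4)) = 5 - (X + 2*I) = 5 + (-X - 2*I) = 5 - X - 2*I)
G(367) + z(15, 4)*(95 - 47) = 463 + (5 - 1*15 - 2*I)*(95 - 47) = 463 + (5 - 15 - 2*I)*48 = 463 + (-10 - 2*I)*48 = 463 + (-480 - 96*I) = -17 - 96*I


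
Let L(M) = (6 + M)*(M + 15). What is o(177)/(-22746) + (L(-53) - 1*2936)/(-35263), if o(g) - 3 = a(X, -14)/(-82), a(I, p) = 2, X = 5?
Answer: 534085907/16442890059 ≈ 0.032481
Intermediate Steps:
o(g) = 122/41 (o(g) = 3 + 2/(-82) = 3 + 2*(-1/82) = 3 - 1/41 = 122/41)
L(M) = (6 + M)*(15 + M)
o(177)/(-22746) + (L(-53) - 1*2936)/(-35263) = (122/41)/(-22746) + ((90 + (-53)² + 21*(-53)) - 1*2936)/(-35263) = (122/41)*(-1/22746) + ((90 + 2809 - 1113) - 2936)*(-1/35263) = -61/466293 + (1786 - 2936)*(-1/35263) = -61/466293 - 1150*(-1/35263) = -61/466293 + 1150/35263 = 534085907/16442890059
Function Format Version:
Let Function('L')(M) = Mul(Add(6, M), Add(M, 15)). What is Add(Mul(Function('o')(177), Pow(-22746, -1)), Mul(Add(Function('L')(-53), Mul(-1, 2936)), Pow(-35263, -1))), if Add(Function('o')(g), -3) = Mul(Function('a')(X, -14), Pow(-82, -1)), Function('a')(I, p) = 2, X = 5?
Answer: Rational(534085907, 16442890059) ≈ 0.032481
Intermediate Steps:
Function('o')(g) = Rational(122, 41) (Function('o')(g) = Add(3, Mul(2, Pow(-82, -1))) = Add(3, Mul(2, Rational(-1, 82))) = Add(3, Rational(-1, 41)) = Rational(122, 41))
Function('L')(M) = Mul(Add(6, M), Add(15, M))
Add(Mul(Function('o')(177), Pow(-22746, -1)), Mul(Add(Function('L')(-53), Mul(-1, 2936)), Pow(-35263, -1))) = Add(Mul(Rational(122, 41), Pow(-22746, -1)), Mul(Add(Add(90, Pow(-53, 2), Mul(21, -53)), Mul(-1, 2936)), Pow(-35263, -1))) = Add(Mul(Rational(122, 41), Rational(-1, 22746)), Mul(Add(Add(90, 2809, -1113), -2936), Rational(-1, 35263))) = Add(Rational(-61, 466293), Mul(Add(1786, -2936), Rational(-1, 35263))) = Add(Rational(-61, 466293), Mul(-1150, Rational(-1, 35263))) = Add(Rational(-61, 466293), Rational(1150, 35263)) = Rational(534085907, 16442890059)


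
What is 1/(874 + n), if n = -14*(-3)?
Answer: 1/916 ≈ 0.0010917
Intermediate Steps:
n = 42
1/(874 + n) = 1/(874 + 42) = 1/916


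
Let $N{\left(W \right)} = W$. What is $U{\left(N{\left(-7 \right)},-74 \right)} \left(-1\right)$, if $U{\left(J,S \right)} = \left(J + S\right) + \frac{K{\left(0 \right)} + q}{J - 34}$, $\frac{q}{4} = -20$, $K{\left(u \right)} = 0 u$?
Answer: $\frac{3241}{41} \approx 79.049$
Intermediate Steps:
$K{\left(u \right)} = 0$
$q = -80$ ($q = 4 \left(-20\right) = -80$)
$U{\left(J,S \right)} = J + S - \frac{80}{-34 + J}$ ($U{\left(J,S \right)} = \left(J + S\right) + \frac{0 - 80}{J - 34} = \left(J + S\right) - \frac{80}{-34 + J} = J + S - \frac{80}{-34 + J}$)
$U{\left(N{\left(-7 \right)},-74 \right)} \left(-1\right) = \frac{-80 + \left(-7\right)^{2} - -238 - -2516 - -518}{-34 - 7} \left(-1\right) = \frac{-80 + 49 + 238 + 2516 + 518}{-41} \left(-1\right) = \left(- \frac{1}{41}\right) 3241 \left(-1\right) = \left(- \frac{3241}{41}\right) \left(-1\right) = \frac{3241}{41}$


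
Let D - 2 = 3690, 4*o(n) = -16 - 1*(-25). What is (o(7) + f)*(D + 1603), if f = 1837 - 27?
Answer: 38383455/4 ≈ 9.5959e+6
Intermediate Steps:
o(n) = 9/4 (o(n) = (-16 - 1*(-25))/4 = (-16 + 25)/4 = (¼)*9 = 9/4)
f = 1810
D = 3692 (D = 2 + 3690 = 3692)
(o(7) + f)*(D + 1603) = (9/4 + 1810)*(3692 + 1603) = (7249/4)*5295 = 38383455/4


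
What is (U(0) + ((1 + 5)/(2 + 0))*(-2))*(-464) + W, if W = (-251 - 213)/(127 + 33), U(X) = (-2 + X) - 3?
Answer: 51011/10 ≈ 5101.1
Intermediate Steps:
U(X) = -5 + X
W = -29/10 (W = -464/160 = -464*1/160 = -29/10 ≈ -2.9000)
(U(0) + ((1 + 5)/(2 + 0))*(-2))*(-464) + W = ((-5 + 0) + ((1 + 5)/(2 + 0))*(-2))*(-464) - 29/10 = (-5 + (6/2)*(-2))*(-464) - 29/10 = (-5 + (6*(½))*(-2))*(-464) - 29/10 = (-5 + 3*(-2))*(-464) - 29/10 = (-5 - 6)*(-464) - 29/10 = -11*(-464) - 29/10 = 5104 - 29/10 = 51011/10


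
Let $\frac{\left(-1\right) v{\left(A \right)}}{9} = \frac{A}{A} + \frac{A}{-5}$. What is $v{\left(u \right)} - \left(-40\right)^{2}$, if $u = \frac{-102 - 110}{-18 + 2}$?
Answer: $- \frac{31703}{20} \approx -1585.2$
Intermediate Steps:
$u = \frac{53}{4}$ ($u = - \frac{212}{-16} = \left(-212\right) \left(- \frac{1}{16}\right) = \frac{53}{4} \approx 13.25$)
$v{\left(A \right)} = -9 + \frac{9 A}{5}$ ($v{\left(A \right)} = - 9 \left(\frac{A}{A} + \frac{A}{-5}\right) = - 9 \left(1 + A \left(- \frac{1}{5}\right)\right) = - 9 \left(1 - \frac{A}{5}\right) = -9 + \frac{9 A}{5}$)
$v{\left(u \right)} - \left(-40\right)^{2} = \left(-9 + \frac{9}{5} \cdot \frac{53}{4}\right) - \left(-40\right)^{2} = \left(-9 + \frac{477}{20}\right) - 1600 = \frac{297}{20} - 1600 = - \frac{31703}{20}$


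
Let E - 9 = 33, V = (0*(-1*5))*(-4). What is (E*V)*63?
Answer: 0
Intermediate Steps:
V = 0 (V = (0*(-5))*(-4) = 0*(-4) = 0)
E = 42 (E = 9 + 33 = 42)
(E*V)*63 = (42*0)*63 = 0*63 = 0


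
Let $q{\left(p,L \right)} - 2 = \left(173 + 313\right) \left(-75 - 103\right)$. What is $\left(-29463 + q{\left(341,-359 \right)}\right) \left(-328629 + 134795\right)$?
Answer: $22478735146$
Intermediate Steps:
$q{\left(p,L \right)} = -86506$ ($q{\left(p,L \right)} = 2 + \left(173 + 313\right) \left(-75 - 103\right) = 2 + 486 \left(-178\right) = 2 - 86508 = -86506$)
$\left(-29463 + q{\left(341,-359 \right)}\right) \left(-328629 + 134795\right) = \left(-29463 - 86506\right) \left(-328629 + 134795\right) = \left(-115969\right) \left(-193834\right) = 22478735146$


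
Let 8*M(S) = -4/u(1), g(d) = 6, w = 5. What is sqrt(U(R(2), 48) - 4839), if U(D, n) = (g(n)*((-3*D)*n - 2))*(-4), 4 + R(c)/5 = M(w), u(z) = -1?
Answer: I*sqrt(65271) ≈ 255.48*I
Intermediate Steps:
M(S) = 1/2 (M(S) = (-4/(-1))/8 = (-4*(-1))/8 = (1/8)*4 = 1/2)
R(c) = -35/2 (R(c) = -20 + 5*(1/2) = -20 + 5/2 = -35/2)
U(D, n) = 48 + 72*D*n (U(D, n) = (6*((-3*D)*n - 2))*(-4) = (6*(-3*D*n - 2))*(-4) = (6*(-2 - 3*D*n))*(-4) = (-12 - 18*D*n)*(-4) = 48 + 72*D*n)
sqrt(U(R(2), 48) - 4839) = sqrt((48 + 72*(-35/2)*48) - 4839) = sqrt((48 - 60480) - 4839) = sqrt(-60432 - 4839) = sqrt(-65271) = I*sqrt(65271)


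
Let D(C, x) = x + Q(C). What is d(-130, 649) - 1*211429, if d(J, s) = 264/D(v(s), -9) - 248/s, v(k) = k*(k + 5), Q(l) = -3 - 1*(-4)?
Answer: -137239086/649 ≈ -2.1146e+5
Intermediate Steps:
Q(l) = 1 (Q(l) = -3 + 4 = 1)
v(k) = k*(5 + k)
D(C, x) = 1 + x (D(C, x) = x + 1 = 1 + x)
d(J, s) = -33 - 248/s (d(J, s) = 264/(1 - 9) - 248/s = 264/(-8) - 248/s = 264*(-1/8) - 248/s = -33 - 248/s)
d(-130, 649) - 1*211429 = (-33 - 248/649) - 1*211429 = (-33 - 248*1/649) - 211429 = (-33 - 248/649) - 211429 = -21665/649 - 211429 = -137239086/649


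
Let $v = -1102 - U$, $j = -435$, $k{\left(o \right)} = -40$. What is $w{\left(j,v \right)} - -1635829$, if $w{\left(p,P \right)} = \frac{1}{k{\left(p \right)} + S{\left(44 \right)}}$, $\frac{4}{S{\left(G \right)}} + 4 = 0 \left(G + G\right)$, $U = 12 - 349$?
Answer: $\frac{67068988}{41} \approx 1.6358 \cdot 10^{6}$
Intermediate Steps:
$U = -337$
$S{\left(G \right)} = -1$ ($S{\left(G \right)} = \frac{4}{-4 + 0 \left(G + G\right)} = \frac{4}{-4 + 0 \cdot 2 G} = \frac{4}{-4 + 0} = \frac{4}{-4} = 4 \left(- \frac{1}{4}\right) = -1$)
$v = -765$ ($v = -1102 - -337 = -1102 + 337 = -765$)
$w{\left(p,P \right)} = - \frac{1}{41}$ ($w{\left(p,P \right)} = \frac{1}{-40 - 1} = \frac{1}{-41} = - \frac{1}{41}$)
$w{\left(j,v \right)} - -1635829 = - \frac{1}{41} - -1635829 = - \frac{1}{41} + 1635829 = \frac{67068988}{41}$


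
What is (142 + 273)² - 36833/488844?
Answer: 84191121067/488844 ≈ 1.7223e+5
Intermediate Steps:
(142 + 273)² - 36833/488844 = 415² - 36833*1/488844 = 172225 - 36833/488844 = 84191121067/488844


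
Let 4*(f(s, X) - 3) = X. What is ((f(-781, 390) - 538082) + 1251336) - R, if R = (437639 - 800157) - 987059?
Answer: 4125863/2 ≈ 2.0629e+6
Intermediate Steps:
f(s, X) = 3 + X/4
R = -1349577 (R = -362518 - 987059 = -1349577)
((f(-781, 390) - 538082) + 1251336) - R = (((3 + (1/4)*390) - 538082) + 1251336) - 1*(-1349577) = (((3 + 195/2) - 538082) + 1251336) + 1349577 = ((201/2 - 538082) + 1251336) + 1349577 = (-1075963/2 + 1251336) + 1349577 = 1426709/2 + 1349577 = 4125863/2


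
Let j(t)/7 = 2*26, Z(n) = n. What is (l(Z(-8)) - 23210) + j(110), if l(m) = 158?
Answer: -22688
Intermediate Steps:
j(t) = 364 (j(t) = 7*(2*26) = 7*52 = 364)
(l(Z(-8)) - 23210) + j(110) = (158 - 23210) + 364 = -23052 + 364 = -22688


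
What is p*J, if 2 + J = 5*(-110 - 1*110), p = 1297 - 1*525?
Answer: -850744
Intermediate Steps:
p = 772 (p = 1297 - 525 = 772)
J = -1102 (J = -2 + 5*(-110 - 1*110) = -2 + 5*(-110 - 110) = -2 + 5*(-220) = -2 - 1100 = -1102)
p*J = 772*(-1102) = -850744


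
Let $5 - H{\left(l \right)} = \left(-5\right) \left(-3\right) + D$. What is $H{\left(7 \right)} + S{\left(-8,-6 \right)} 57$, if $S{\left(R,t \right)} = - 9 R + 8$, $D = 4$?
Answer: $4546$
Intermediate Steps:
$S{\left(R,t \right)} = 8 - 9 R$
$H{\left(l \right)} = -14$ ($H{\left(l \right)} = 5 - \left(\left(-5\right) \left(-3\right) + 4\right) = 5 - \left(15 + 4\right) = 5 - 19 = -14$)
$H{\left(7 \right)} + S{\left(-8,-6 \right)} 57 = -14 + \left(8 - -72\right) 57 = -14 + \left(8 + 72\right) 57 = -14 + 80 \cdot 57 = -14 + 4560 = 4546$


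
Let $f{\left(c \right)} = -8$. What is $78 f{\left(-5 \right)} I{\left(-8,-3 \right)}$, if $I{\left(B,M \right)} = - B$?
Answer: $-4992$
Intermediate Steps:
$78 f{\left(-5 \right)} I{\left(-8,-3 \right)} = 78 \left(-8\right) \left(\left(-1\right) \left(-8\right)\right) = \left(-624\right) 8 = -4992$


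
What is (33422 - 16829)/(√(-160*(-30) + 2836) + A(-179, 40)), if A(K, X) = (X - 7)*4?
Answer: 547569/2447 - 16593*√1909/4894 ≈ 75.634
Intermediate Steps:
A(K, X) = -28 + 4*X (A(K, X) = (-7 + X)*4 = -28 + 4*X)
(33422 - 16829)/(√(-160*(-30) + 2836) + A(-179, 40)) = (33422 - 16829)/(√(-160*(-30) + 2836) + (-28 + 4*40)) = 16593/(√(4800 + 2836) + (-28 + 160)) = 16593/(√7636 + 132) = 16593/(2*√1909 + 132) = 16593/(132 + 2*√1909)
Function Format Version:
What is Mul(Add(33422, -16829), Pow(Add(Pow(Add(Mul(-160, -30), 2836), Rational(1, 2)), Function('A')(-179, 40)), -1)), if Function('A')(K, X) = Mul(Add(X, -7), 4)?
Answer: Add(Rational(547569, 2447), Mul(Rational(-16593, 4894), Pow(1909, Rational(1, 2)))) ≈ 75.634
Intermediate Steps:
Function('A')(K, X) = Add(-28, Mul(4, X)) (Function('A')(K, X) = Mul(Add(-7, X), 4) = Add(-28, Mul(4, X)))
Mul(Add(33422, -16829), Pow(Add(Pow(Add(Mul(-160, -30), 2836), Rational(1, 2)), Function('A')(-179, 40)), -1)) = Mul(Add(33422, -16829), Pow(Add(Pow(Add(Mul(-160, -30), 2836), Rational(1, 2)), Add(-28, Mul(4, 40))), -1)) = Mul(16593, Pow(Add(Pow(Add(4800, 2836), Rational(1, 2)), Add(-28, 160)), -1)) = Mul(16593, Pow(Add(Pow(7636, Rational(1, 2)), 132), -1)) = Mul(16593, Pow(Add(Mul(2, Pow(1909, Rational(1, 2))), 132), -1)) = Mul(16593, Pow(Add(132, Mul(2, Pow(1909, Rational(1, 2)))), -1))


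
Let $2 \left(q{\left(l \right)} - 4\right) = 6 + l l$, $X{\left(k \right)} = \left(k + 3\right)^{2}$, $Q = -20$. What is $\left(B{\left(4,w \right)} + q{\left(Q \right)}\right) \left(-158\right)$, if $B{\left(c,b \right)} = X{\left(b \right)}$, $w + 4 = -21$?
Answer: $-109178$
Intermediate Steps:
$w = -25$ ($w = -4 - 21 = -25$)
$X{\left(k \right)} = \left(3 + k\right)^{2}$
$B{\left(c,b \right)} = \left(3 + b\right)^{2}$
$q{\left(l \right)} = 7 + \frac{l^{2}}{2}$ ($q{\left(l \right)} = 4 + \frac{6 + l l}{2} = 4 + \frac{6 + l^{2}}{2} = 4 + \left(3 + \frac{l^{2}}{2}\right) = 7 + \frac{l^{2}}{2}$)
$\left(B{\left(4,w \right)} + q{\left(Q \right)}\right) \left(-158\right) = \left(\left(3 - 25\right)^{2} + \left(7 + \frac{\left(-20\right)^{2}}{2}\right)\right) \left(-158\right) = \left(\left(-22\right)^{2} + \left(7 + \frac{1}{2} \cdot 400\right)\right) \left(-158\right) = \left(484 + \left(7 + 200\right)\right) \left(-158\right) = \left(484 + 207\right) \left(-158\right) = 691 \left(-158\right) = -109178$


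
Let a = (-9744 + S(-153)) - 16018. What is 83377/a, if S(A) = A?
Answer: -83377/25915 ≈ -3.2173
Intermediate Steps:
a = -25915 (a = (-9744 - 153) - 16018 = -9897 - 16018 = -25915)
83377/a = 83377/(-25915) = 83377*(-1/25915) = -83377/25915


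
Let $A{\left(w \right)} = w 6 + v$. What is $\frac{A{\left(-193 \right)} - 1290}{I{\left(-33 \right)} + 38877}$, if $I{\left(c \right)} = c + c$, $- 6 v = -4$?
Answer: $- \frac{7342}{116433} \approx -0.063058$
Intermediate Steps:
$v = \frac{2}{3}$ ($v = \left(- \frac{1}{6}\right) \left(-4\right) = \frac{2}{3} \approx 0.66667$)
$I{\left(c \right)} = 2 c$
$A{\left(w \right)} = \frac{2}{3} + 6 w$ ($A{\left(w \right)} = w 6 + \frac{2}{3} = 6 w + \frac{2}{3} = \frac{2}{3} + 6 w$)
$\frac{A{\left(-193 \right)} - 1290}{I{\left(-33 \right)} + 38877} = \frac{\left(\frac{2}{3} + 6 \left(-193\right)\right) - 1290}{2 \left(-33\right) + 38877} = \frac{\left(\frac{2}{3} - 1158\right) - 1290}{-66 + 38877} = \frac{- \frac{3472}{3} - 1290}{38811} = \left(- \frac{7342}{3}\right) \frac{1}{38811} = - \frac{7342}{116433}$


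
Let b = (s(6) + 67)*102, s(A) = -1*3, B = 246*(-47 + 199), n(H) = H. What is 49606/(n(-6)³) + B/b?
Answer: -822269/3672 ≈ -223.93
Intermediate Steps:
B = 37392 (B = 246*152 = 37392)
s(A) = -3
b = 6528 (b = (-3 + 67)*102 = 64*102 = 6528)
49606/(n(-6)³) + B/b = 49606/((-6)³) + 37392/6528 = 49606/(-216) + 37392*(1/6528) = 49606*(-1/216) + 779/136 = -24803/108 + 779/136 = -822269/3672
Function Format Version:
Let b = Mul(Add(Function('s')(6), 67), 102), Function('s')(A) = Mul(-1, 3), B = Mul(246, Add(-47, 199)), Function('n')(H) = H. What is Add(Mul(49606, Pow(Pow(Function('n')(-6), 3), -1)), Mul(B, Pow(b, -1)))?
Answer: Rational(-822269, 3672) ≈ -223.93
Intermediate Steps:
B = 37392 (B = Mul(246, 152) = 37392)
Function('s')(A) = -3
b = 6528 (b = Mul(Add(-3, 67), 102) = Mul(64, 102) = 6528)
Add(Mul(49606, Pow(Pow(Function('n')(-6), 3), -1)), Mul(B, Pow(b, -1))) = Add(Mul(49606, Pow(Pow(-6, 3), -1)), Mul(37392, Pow(6528, -1))) = Add(Mul(49606, Pow(-216, -1)), Mul(37392, Rational(1, 6528))) = Add(Mul(49606, Rational(-1, 216)), Rational(779, 136)) = Add(Rational(-24803, 108), Rational(779, 136)) = Rational(-822269, 3672)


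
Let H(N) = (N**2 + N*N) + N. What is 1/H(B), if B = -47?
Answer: 1/4371 ≈ 0.00022878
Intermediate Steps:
H(N) = N + 2*N**2 (H(N) = (N**2 + N**2) + N = 2*N**2 + N = N + 2*N**2)
1/H(B) = 1/(-47*(1 + 2*(-47))) = 1/(-47*(1 - 94)) = 1/(-47*(-93)) = 1/4371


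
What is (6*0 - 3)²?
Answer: 9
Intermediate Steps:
(6*0 - 3)² = (0 - 3)² = (-3)² = 9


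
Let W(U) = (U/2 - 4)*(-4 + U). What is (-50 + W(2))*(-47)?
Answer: 2068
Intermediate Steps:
W(U) = (-4 + U)*(-4 + U/2) (W(U) = (U*(½) - 4)*(-4 + U) = (U/2 - 4)*(-4 + U) = (-4 + U/2)*(-4 + U) = (-4 + U)*(-4 + U/2))
(-50 + W(2))*(-47) = (-50 + (16 + (½)*2² - 6*2))*(-47) = (-50 + (16 + (½)*4 - 12))*(-47) = (-50 + (16 + 2 - 12))*(-47) = (-50 + 6)*(-47) = -44*(-47) = 2068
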